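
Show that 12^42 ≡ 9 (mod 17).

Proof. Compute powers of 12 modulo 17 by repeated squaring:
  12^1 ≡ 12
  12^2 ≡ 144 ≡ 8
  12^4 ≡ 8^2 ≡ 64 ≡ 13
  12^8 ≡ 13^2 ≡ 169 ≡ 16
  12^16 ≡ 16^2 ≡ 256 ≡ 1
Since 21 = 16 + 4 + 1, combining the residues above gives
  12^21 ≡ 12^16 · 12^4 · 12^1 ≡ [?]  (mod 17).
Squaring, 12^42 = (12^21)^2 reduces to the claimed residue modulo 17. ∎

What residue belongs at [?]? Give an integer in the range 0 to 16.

3

Multiply the listed residues: 1 · 13 · 12 = 13 → 156.
Reducing modulo 17: 156 = 9·17 + 3, so 12^21 ≡ 3.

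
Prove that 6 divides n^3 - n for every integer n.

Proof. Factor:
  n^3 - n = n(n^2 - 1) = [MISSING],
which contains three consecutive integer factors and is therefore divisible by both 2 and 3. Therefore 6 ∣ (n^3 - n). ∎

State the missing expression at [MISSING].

(n - 1)n(n + 1)

n(n^2 - 1) = n(n - 1)(n + 1) = (n - 1)n(n + 1).
These three factors are consecutive integers, so their product is divisible by 6.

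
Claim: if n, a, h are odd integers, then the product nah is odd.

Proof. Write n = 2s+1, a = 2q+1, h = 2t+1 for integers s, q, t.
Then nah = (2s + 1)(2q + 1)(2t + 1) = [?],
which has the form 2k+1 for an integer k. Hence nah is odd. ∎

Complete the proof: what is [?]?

2(4qst + 2qs + 2qt + q + 2st + s + t) + 1

(2s + 1)(2q + 1)(2t + 1) = 8qst + 4qs + 4qt + 2q + 4st + 2s + 2t + 1
= 2(4qst + 2qs + 2qt + q + 2st + s + t) + 1.
Since 4qst + 2qs + 2qt + q + 2st + s + t is an integer, the product is of the form 2k+1 for an integer k.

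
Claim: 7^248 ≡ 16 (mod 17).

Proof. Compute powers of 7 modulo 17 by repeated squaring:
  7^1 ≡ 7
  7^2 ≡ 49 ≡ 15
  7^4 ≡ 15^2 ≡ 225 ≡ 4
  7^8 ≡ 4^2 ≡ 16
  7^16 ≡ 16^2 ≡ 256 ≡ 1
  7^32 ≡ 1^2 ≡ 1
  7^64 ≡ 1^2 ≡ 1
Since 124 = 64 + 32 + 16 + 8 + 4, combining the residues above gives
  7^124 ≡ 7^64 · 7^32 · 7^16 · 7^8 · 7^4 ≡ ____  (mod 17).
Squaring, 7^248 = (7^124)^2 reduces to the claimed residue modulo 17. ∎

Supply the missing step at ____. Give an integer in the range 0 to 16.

13

Multiply the listed residues: 1 · 1 · 1 · 16 · 4 = 1 → 1 → 16 → 64.
Reducing modulo 17: 64 = 3·17 + 13, so 7^124 ≡ 13.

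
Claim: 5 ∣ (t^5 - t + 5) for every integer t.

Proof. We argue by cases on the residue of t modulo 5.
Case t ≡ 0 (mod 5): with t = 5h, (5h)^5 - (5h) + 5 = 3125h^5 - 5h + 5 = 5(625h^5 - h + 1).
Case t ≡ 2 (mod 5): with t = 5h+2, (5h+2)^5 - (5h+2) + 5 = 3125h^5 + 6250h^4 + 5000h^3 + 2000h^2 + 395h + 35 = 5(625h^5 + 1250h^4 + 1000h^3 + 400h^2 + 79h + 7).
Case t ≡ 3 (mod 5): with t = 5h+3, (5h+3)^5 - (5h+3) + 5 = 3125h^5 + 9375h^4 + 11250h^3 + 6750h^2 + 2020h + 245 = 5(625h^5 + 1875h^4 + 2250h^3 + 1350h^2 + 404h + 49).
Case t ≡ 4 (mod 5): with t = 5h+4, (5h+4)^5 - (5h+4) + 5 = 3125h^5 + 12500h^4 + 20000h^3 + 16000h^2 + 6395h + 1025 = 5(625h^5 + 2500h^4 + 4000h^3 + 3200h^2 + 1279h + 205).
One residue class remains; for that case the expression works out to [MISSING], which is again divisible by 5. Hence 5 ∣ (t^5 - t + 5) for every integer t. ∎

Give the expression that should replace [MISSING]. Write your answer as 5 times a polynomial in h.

5(625h^5 + 625h^4 + 250h^3 + 50h^2 + 4h + 1)

The residues treated are {0, 2, 3, 4}, so the missing case is t ≡ 1 (mod 5); write t = 5h+1.
Then (5h+1)^5 - (5h+1) + 5 = 3125h^5 + 3125h^4 + 1250h^3 + 250h^2 + 20h + 5 = 5(625h^5 + 625h^4 + 250h^3 + 50h^2 + 4h + 1).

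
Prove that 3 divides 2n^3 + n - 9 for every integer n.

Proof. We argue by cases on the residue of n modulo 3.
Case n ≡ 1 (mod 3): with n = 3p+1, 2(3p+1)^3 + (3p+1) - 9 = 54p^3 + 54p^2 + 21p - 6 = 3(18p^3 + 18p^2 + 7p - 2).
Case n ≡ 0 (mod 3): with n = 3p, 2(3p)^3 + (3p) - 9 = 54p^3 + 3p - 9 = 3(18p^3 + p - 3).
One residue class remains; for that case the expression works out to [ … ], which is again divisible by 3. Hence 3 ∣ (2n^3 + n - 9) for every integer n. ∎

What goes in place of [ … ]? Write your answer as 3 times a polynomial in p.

3(18p^3 + 36p^2 + 25p + 3)

The residues treated are {1, 0}, so the missing case is n ≡ 2 (mod 3); write n = 3p+2.
Then 2(3p+2)^3 + (3p+2) - 9 = 54p^3 + 108p^2 + 75p + 9 = 3(18p^3 + 36p^2 + 25p + 3).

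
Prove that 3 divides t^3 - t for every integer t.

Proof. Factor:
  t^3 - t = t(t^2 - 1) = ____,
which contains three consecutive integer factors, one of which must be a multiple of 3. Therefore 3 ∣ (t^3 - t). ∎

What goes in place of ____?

t(t^2 - 1) = t(t - 1)(t + 1) = (t - 1)t(t + 1).
These three factors are consecutive integers, so their product is divisible by 3.

(t - 1)t(t + 1)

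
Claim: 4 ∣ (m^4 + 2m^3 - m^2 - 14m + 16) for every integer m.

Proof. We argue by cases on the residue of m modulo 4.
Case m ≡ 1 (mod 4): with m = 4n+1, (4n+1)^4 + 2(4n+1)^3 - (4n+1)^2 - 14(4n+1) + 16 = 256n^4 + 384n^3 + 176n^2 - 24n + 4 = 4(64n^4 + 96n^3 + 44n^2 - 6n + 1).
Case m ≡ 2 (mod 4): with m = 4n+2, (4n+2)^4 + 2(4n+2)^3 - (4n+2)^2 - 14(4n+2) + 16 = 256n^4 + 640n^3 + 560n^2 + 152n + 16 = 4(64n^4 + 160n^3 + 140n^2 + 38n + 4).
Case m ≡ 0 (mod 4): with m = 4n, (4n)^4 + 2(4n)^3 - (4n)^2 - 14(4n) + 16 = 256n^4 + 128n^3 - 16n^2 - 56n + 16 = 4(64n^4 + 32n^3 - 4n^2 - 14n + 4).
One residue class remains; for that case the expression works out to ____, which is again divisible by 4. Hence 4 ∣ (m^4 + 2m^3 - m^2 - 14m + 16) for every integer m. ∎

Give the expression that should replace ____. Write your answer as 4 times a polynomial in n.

4(64n^4 + 224n^3 + 284n^2 + 142n + 25)

Only m ≡ 3 (mod 4) is unaccounted for. Put m = 4n+3:
(4n+3)^4 + 2(4n+3)^3 - (4n+3)^2 - 14(4n+3) + 16 expands to 256n^4 + 896n^3 + 1136n^2 + 568n + 100,
and factoring out 4 leaves 4(64n^4 + 224n^3 + 284n^2 + 142n + 25).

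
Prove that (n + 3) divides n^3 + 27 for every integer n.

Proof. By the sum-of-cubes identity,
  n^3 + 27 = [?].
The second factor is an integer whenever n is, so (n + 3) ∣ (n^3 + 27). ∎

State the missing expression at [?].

(n + 3)(n^2 - 3n + 9)

Polynomial division of n^3 + 27 by n + 3 leaves remainder 0 and quotient n^2 - 3n + 9.
Hence n^3 + 27 = (n + 3)(n^2 - 3n + 9).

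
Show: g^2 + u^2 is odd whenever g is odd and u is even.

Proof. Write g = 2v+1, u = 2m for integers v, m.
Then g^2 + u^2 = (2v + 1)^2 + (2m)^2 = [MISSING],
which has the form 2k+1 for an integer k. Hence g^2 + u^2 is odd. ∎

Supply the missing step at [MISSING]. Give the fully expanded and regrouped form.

2(2m^2 + 2v^2 + 2v) + 1

Expanding: (2v + 1)^2 + (2m)^2 = 4m^2 + 4v^2 + 4v + 1.
Every term except the constant is even, so this is 2(2m^2 + 2v^2 + 2v) + 1,
and 2m^2 + 2v^2 + 2v ∈ ℤ gives the required form.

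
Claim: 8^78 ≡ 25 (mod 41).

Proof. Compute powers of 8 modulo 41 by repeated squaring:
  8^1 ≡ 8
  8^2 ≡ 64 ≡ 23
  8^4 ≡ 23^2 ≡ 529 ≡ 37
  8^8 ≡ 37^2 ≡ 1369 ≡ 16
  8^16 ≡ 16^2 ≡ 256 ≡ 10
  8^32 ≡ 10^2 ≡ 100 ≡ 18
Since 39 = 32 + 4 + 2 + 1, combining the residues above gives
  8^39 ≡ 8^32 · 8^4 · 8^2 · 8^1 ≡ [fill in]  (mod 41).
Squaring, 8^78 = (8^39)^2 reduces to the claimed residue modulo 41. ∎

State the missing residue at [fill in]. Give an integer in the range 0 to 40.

Multiply the listed residues: 18 · 37 · 23 · 8 = 666 → 15318 → 122544.
Reducing modulo 41: 122544 = 2988·41 + 36, so 8^39 ≡ 36.

36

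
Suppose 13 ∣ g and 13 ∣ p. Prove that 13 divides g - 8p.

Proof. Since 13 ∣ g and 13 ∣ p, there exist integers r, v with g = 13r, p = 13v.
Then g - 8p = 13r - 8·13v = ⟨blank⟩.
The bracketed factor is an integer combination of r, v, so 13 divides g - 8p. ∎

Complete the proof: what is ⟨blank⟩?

Each term has a factor of 13: 13r - 8·13v = 13·(r - 8v).
Since r - 8v is an integer, 13 ∣ (g - 8p).

13(r - 8v)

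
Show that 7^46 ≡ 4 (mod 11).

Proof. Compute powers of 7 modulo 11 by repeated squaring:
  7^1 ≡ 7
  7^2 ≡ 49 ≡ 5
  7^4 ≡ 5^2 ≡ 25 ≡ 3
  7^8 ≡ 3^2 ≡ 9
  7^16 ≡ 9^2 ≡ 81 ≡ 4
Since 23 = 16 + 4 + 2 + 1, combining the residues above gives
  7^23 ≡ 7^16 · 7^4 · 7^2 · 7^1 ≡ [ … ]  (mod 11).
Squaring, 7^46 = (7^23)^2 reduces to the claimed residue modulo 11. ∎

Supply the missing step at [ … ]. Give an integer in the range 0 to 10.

2

Multiply the listed residues: 4 · 3 · 5 · 7 = 12 → 60 → 420.
Reducing modulo 11: 420 = 38·11 + 2, so 7^23 ≡ 2.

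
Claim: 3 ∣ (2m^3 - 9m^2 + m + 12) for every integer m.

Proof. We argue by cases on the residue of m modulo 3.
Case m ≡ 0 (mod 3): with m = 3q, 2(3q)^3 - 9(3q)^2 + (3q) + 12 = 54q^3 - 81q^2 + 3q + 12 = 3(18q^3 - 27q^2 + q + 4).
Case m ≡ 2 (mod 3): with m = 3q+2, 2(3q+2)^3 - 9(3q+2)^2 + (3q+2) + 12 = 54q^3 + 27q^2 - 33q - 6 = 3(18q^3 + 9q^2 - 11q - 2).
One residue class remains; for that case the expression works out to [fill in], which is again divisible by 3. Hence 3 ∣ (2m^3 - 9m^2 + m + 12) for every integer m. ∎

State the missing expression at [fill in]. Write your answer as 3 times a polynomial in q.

Only m ≡ 1 (mod 3) is unaccounted for. Put m = 3q+1:
2(3q+1)^3 - 9(3q+1)^2 + (3q+1) + 12 expands to 54q^3 - 27q^2 - 33q + 6,
and factoring out 3 leaves 3(18q^3 - 9q^2 - 11q + 2).

3(18q^3 - 9q^2 - 11q + 2)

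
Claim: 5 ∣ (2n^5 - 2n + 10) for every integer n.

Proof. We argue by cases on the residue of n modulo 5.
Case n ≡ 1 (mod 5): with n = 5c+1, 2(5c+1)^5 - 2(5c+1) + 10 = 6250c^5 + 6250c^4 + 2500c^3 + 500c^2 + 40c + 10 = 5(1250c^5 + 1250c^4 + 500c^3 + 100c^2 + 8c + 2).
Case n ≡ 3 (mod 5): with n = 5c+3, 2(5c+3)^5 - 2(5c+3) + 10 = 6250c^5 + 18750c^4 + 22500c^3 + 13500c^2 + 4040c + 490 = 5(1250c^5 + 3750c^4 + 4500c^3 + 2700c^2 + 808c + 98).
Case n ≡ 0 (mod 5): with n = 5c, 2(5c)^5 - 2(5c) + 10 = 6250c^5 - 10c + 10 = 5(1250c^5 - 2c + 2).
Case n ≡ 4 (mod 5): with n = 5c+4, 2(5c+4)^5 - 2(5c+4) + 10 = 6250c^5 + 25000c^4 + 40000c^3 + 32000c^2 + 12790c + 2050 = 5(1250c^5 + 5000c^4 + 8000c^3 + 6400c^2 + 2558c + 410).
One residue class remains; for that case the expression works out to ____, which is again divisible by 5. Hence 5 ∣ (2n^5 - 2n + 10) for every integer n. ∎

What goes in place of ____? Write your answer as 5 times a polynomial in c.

The residues treated are {1, 3, 0, 4}, so the missing case is n ≡ 2 (mod 5); write n = 5c+2.
Then 2(5c+2)^5 - 2(5c+2) + 10 = 6250c^5 + 12500c^4 + 10000c^3 + 4000c^2 + 790c + 70 = 5(1250c^5 + 2500c^4 + 2000c^3 + 800c^2 + 158c + 14).

5(1250c^5 + 2500c^4 + 2000c^3 + 800c^2 + 158c + 14)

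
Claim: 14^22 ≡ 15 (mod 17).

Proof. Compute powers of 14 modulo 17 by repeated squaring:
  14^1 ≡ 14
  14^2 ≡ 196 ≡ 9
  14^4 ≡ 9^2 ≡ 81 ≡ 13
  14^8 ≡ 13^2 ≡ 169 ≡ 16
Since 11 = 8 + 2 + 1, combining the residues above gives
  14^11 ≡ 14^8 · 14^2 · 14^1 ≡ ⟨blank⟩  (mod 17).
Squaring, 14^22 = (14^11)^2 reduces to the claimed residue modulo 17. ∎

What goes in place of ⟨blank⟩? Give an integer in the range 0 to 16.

Multiply the listed residues: 16 · 9 · 14 = 144 → 2016.
Reducing modulo 17: 2016 = 118·17 + 10, so 14^11 ≡ 10.

10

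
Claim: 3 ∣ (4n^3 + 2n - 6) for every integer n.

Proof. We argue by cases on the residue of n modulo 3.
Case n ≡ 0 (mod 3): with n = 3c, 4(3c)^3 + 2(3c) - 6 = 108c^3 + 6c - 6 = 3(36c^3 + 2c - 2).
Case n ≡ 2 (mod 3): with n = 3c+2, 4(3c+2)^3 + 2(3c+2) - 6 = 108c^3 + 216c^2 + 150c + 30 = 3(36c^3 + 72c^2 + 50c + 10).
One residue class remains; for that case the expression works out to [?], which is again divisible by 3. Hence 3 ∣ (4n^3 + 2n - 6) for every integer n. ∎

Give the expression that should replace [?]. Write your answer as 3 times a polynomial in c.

3(36c^3 + 36c^2 + 14c)

The residues treated are {0, 2}, so the missing case is n ≡ 1 (mod 3); write n = 3c+1.
Then 4(3c+1)^3 + 2(3c+1) - 6 = 108c^3 + 108c^2 + 42c = 3(36c^3 + 36c^2 + 14c).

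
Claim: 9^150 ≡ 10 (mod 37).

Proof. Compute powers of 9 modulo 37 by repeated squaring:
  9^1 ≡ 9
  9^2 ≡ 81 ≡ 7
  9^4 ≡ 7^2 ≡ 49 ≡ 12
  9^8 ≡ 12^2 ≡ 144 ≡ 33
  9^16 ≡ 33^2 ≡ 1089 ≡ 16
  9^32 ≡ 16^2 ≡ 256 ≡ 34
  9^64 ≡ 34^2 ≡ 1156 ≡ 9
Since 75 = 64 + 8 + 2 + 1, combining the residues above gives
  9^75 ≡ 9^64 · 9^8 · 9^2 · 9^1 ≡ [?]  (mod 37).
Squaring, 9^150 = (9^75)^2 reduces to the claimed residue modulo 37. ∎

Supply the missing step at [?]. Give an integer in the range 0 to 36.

9^64 · 9^8 · 9^2 · 9^1 ≡ 9 · 33 · 7 · 9 = 18711.
18711 mod 37 = 26, so 9^75 ≡ 26 (mod 37).

26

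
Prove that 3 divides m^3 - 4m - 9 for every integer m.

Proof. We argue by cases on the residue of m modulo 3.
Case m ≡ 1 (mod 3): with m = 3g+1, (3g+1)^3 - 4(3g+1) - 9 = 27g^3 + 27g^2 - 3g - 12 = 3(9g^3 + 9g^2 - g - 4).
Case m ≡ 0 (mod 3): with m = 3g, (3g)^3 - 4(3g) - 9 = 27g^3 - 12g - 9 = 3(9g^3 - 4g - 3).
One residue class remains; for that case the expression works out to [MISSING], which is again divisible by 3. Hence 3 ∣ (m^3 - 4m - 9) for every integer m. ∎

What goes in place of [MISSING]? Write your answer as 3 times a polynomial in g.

Only m ≡ 2 (mod 3) is unaccounted for. Put m = 3g+2:
(3g+2)^3 - 4(3g+2) - 9 expands to 27g^3 + 54g^2 + 24g - 9,
and factoring out 3 leaves 3(9g^3 + 18g^2 + 8g - 3).

3(9g^3 + 18g^2 + 8g - 3)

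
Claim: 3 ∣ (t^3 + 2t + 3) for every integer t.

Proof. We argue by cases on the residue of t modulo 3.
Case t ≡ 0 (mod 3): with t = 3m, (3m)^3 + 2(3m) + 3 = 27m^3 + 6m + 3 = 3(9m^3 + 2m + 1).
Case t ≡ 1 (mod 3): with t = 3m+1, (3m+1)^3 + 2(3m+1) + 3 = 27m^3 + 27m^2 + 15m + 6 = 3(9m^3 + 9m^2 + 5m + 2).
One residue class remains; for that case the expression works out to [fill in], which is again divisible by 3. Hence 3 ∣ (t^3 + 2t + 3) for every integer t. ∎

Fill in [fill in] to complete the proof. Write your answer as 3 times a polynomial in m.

3(9m^3 + 18m^2 + 14m + 5)

The residues treated are {0, 1}, so the missing case is t ≡ 2 (mod 3); write t = 3m+2.
Then (3m+2)^3 + 2(3m+2) + 3 = 27m^3 + 54m^2 + 42m + 15 = 3(9m^3 + 18m^2 + 14m + 5).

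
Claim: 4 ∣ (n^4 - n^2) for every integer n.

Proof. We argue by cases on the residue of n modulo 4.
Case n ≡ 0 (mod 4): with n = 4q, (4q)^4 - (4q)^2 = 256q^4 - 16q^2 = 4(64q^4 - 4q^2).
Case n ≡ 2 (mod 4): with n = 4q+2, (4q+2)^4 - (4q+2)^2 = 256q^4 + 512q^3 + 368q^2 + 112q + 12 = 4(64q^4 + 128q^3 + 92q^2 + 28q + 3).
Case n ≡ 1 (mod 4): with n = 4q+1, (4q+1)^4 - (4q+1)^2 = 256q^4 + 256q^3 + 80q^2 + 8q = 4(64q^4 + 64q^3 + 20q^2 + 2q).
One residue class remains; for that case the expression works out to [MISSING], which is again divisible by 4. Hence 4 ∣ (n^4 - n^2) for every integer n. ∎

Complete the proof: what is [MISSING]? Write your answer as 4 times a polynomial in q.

4(64q^4 + 192q^3 + 212q^2 + 102q + 18)

Only n ≡ 3 (mod 4) is unaccounted for. Put n = 4q+3:
(4q+3)^4 - (4q+3)^2 expands to 256q^4 + 768q^3 + 848q^2 + 408q + 72,
and factoring out 4 leaves 4(64q^4 + 192q^3 + 212q^2 + 102q + 18).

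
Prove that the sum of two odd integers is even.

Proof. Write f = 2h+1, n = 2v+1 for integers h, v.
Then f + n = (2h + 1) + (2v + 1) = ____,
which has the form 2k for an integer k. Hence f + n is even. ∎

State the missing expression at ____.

(2h + 1) + (2v + 1) = 2h + 2v + 2
= 2(h + v + 1).
Since h + v + 1 is an integer, the sum is of the form 2k for an integer k.

2(h + v + 1)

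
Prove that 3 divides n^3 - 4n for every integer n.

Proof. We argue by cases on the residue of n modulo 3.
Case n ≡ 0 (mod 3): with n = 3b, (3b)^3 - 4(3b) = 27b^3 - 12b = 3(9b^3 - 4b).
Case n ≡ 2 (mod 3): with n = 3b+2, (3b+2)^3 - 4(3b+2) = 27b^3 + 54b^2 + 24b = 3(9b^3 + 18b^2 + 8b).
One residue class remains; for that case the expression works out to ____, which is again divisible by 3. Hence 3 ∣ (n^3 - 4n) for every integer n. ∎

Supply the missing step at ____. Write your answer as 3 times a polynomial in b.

3(9b^3 + 9b^2 - b - 1)

Only n ≡ 1 (mod 3) is unaccounted for. Put n = 3b+1:
(3b+1)^3 - 4(3b+1) expands to 27b^3 + 27b^2 - 3b - 3,
and factoring out 3 leaves 3(9b^3 + 9b^2 - b - 1).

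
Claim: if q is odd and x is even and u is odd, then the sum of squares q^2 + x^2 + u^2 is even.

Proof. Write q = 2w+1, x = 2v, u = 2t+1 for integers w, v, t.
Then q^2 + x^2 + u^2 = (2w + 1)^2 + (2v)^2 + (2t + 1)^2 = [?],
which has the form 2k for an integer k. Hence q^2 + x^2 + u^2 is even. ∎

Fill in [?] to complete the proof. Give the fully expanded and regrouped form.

2(2t^2 + 2t + 2v^2 + 2w^2 + 2w + 1)

(2w + 1)^2 + (2v)^2 + (2t + 1)^2 = 4t^2 + 4t + 4v^2 + 4w^2 + 4w + 2
= 2(2t^2 + 2t + 2v^2 + 2w^2 + 2w + 1).
Since 2t^2 + 2t + 2v^2 + 2w^2 + 2w + 1 is an integer, the sum of squares is of the form 2k for an integer k.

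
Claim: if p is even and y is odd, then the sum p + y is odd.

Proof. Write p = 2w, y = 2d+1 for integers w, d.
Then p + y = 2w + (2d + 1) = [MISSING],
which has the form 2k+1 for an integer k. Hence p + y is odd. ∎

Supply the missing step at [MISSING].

2(d + w) + 1

Expanding: 2w + (2d + 1) = 2d + 2w + 1.
Every term except the constant is even, so this is 2(d + w) + 1,
and d + w ∈ ℤ gives the required form.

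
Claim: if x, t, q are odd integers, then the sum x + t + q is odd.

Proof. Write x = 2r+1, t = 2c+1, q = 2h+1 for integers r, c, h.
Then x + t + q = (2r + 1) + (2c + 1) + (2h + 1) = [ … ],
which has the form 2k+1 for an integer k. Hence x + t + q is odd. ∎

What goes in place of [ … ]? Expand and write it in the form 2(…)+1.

(2r + 1) + (2c + 1) + (2h + 1) = 2c + 2h + 2r + 3
= 2(c + h + r + 1) + 1.
Since c + h + r + 1 is an integer, the sum is of the form 2k+1 for an integer k.

2(c + h + r + 1) + 1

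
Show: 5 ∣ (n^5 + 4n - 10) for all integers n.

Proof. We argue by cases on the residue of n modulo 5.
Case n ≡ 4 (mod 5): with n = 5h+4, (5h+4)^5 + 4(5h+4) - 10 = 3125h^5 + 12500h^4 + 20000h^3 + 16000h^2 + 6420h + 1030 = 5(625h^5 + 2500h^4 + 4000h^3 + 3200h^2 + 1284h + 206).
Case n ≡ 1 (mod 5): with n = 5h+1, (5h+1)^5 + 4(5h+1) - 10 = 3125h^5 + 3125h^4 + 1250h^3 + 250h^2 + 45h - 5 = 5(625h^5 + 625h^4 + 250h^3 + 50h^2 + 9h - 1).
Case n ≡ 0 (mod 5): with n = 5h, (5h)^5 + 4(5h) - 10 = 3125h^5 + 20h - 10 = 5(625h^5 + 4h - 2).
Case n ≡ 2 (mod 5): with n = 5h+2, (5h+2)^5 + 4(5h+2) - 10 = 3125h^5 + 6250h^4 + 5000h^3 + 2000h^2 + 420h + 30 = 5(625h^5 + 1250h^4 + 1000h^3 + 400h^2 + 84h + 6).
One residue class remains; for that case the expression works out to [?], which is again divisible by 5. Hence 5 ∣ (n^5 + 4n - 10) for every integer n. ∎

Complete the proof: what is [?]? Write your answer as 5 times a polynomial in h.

5(625h^5 + 1875h^4 + 2250h^3 + 1350h^2 + 409h + 49)

The residues treated are {4, 1, 0, 2}, so the missing case is n ≡ 3 (mod 5); write n = 5h+3.
Then (5h+3)^5 + 4(5h+3) - 10 = 3125h^5 + 9375h^4 + 11250h^3 + 6750h^2 + 2045h + 245 = 5(625h^5 + 1875h^4 + 2250h^3 + 1350h^2 + 409h + 49).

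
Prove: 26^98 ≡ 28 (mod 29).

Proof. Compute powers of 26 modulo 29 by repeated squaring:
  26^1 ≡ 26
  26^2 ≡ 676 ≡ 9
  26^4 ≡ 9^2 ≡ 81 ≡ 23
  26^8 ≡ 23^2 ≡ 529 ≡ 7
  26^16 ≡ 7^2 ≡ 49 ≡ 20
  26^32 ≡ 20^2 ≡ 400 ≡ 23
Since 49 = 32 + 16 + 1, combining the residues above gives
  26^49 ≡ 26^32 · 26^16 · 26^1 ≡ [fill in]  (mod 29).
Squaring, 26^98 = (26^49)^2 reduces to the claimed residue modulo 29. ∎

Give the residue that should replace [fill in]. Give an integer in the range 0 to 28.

26^32 · 26^16 · 26^1 ≡ 23 · 20 · 26 = 11960.
11960 mod 29 = 12, so 26^49 ≡ 12 (mod 29).

12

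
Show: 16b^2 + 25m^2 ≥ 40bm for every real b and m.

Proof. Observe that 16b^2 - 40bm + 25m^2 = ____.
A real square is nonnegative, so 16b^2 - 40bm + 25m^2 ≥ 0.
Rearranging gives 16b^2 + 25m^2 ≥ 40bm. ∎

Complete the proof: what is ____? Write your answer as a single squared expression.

(4b - 5m)^2

16b^2 - 40bm + 25m^2 is a perfect-square trinomial: the outer terms are (4b)^2 and (5m)^2, and the cross term is -2·4b·5m.
So 16b^2 - 40bm + 25m^2 = (4b - 5m)^2 ≥ 0.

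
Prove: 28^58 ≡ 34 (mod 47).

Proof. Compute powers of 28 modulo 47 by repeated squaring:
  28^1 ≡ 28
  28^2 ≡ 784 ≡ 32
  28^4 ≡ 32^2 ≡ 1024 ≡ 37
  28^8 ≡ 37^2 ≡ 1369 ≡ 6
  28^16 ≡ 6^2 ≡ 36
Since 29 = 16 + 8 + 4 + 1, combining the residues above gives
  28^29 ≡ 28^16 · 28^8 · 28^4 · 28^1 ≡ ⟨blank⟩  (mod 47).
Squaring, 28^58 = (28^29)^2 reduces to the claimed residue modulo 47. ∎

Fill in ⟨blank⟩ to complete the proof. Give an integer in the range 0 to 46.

Multiply the listed residues: 36 · 6 · 37 · 28 = 216 → 7992 → 223776.
Reducing modulo 47: 223776 = 4761·47 + 9, so 28^29 ≡ 9.

9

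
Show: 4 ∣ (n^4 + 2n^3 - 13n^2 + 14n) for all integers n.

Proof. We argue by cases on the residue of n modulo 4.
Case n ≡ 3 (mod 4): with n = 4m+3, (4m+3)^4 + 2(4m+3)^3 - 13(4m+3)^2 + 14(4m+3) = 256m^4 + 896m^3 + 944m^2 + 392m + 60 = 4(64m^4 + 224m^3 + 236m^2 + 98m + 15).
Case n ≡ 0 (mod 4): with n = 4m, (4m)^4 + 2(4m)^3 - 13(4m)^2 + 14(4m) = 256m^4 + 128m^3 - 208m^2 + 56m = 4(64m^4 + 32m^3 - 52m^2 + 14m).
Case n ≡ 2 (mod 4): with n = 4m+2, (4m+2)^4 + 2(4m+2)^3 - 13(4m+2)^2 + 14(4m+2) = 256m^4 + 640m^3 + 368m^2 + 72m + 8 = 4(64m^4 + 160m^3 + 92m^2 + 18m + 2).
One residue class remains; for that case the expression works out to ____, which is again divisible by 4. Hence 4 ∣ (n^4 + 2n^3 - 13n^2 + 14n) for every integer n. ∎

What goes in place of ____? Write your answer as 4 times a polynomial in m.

4(64m^4 + 96m^3 - 4m^2 - 2m + 1)

Only n ≡ 1 (mod 4) is unaccounted for. Put n = 4m+1:
(4m+1)^4 + 2(4m+1)^3 - 13(4m+1)^2 + 14(4m+1) expands to 256m^4 + 384m^3 - 16m^2 - 8m + 4,
and factoring out 4 leaves 4(64m^4 + 96m^3 - 4m^2 - 2m + 1).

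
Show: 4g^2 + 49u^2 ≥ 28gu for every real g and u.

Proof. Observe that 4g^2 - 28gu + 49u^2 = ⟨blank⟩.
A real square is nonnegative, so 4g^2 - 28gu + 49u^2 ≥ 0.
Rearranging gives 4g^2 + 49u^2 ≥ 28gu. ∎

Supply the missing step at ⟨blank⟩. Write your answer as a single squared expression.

(2g - 7u)^2

The leading and trailing coefficients are 2^2 and 7^2, and 28 = 2·2·7, so the trinomial is (2g - 7u)^2.
Hence 4g^2 - 28gu + 49u^2 ≥ 0.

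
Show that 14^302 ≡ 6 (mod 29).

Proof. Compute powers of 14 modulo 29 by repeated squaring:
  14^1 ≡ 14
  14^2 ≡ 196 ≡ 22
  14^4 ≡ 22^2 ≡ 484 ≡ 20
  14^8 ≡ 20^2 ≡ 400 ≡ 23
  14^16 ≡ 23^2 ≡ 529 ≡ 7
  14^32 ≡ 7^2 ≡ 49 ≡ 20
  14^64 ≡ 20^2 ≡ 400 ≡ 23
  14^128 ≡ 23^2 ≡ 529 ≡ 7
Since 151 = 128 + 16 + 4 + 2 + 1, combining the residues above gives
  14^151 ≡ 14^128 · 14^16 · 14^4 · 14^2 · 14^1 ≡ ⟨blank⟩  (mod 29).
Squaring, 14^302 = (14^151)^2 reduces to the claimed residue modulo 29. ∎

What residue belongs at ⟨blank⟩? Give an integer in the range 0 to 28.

8

14^128 · 14^16 · 14^4 · 14^2 · 14^1 ≡ 7 · 7 · 20 · 22 · 14 = 301840.
301840 mod 29 = 8, so 14^151 ≡ 8 (mod 29).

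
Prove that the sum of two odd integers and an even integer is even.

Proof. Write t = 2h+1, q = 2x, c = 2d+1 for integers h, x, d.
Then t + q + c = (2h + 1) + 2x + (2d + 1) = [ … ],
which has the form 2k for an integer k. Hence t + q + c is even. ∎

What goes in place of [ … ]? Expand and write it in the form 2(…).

2(d + h + x + 1)

Expanding: (2h + 1) + 2x + (2d + 1) = 2d + 2h + 2x + 2.
Every term is even; pulling out the factor of 2 gives 2(d + h + x + 1).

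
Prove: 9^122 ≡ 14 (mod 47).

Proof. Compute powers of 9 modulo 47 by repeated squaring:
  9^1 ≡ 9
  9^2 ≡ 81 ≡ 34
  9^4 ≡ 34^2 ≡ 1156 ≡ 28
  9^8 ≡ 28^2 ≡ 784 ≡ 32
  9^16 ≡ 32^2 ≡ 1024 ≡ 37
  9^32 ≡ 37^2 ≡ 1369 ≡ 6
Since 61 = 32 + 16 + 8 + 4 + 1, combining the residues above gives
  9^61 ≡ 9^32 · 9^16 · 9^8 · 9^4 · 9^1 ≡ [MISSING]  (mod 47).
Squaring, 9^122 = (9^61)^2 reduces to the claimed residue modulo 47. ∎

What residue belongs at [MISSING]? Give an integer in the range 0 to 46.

Multiply the listed residues: 6 · 37 · 32 · 28 · 9 = 222 → 7104 → 198912 → 1790208.
Reducing modulo 47: 1790208 = 38089·47 + 25, so 9^61 ≡ 25.

25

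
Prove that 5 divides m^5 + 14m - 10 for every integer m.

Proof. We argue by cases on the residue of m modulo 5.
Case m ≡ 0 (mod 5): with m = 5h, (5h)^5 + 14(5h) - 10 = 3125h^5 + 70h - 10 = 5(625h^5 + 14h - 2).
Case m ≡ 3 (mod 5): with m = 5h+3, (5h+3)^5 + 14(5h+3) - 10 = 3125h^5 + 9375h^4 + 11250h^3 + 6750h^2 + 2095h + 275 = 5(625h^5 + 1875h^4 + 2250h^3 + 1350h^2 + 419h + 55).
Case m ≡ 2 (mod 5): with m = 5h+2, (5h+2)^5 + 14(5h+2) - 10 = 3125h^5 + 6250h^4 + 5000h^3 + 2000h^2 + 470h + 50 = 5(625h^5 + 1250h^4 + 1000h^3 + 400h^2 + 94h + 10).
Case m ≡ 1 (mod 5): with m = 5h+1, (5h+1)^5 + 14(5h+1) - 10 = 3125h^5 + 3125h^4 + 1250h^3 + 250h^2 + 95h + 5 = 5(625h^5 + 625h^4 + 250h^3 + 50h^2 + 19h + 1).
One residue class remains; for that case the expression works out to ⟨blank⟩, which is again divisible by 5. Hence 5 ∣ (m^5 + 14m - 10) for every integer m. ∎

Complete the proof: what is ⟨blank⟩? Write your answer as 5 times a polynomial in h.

The residues treated are {0, 3, 2, 1}, so the missing case is m ≡ 4 (mod 5); write m = 5h+4.
Then (5h+4)^5 + 14(5h+4) - 10 = 3125h^5 + 12500h^4 + 20000h^3 + 16000h^2 + 6470h + 1070 = 5(625h^5 + 2500h^4 + 4000h^3 + 3200h^2 + 1294h + 214).

5(625h^5 + 2500h^4 + 4000h^3 + 3200h^2 + 1294h + 214)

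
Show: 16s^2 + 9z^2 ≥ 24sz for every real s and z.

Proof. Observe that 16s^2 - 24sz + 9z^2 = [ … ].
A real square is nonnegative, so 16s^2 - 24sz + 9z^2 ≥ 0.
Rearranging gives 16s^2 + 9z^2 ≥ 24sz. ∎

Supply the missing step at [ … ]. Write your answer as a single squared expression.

The leading and trailing coefficients are 4^2 and 3^2, and 24 = 2·4·3, so the trinomial is (4s - 3z)^2.
Hence 16s^2 - 24sz + 9z^2 ≥ 0.

(4s - 3z)^2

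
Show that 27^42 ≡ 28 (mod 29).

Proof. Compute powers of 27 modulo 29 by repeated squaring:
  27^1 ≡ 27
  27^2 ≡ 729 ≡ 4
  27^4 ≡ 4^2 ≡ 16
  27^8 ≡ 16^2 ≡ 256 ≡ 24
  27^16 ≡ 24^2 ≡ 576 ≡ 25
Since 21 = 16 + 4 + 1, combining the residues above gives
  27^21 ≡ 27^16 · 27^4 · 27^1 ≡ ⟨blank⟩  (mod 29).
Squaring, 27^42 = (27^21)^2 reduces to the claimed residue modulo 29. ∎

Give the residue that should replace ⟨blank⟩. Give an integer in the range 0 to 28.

Multiply the listed residues: 25 · 16 · 27 = 400 → 10800.
Reducing modulo 29: 10800 = 372·29 + 12, so 27^21 ≡ 12.

12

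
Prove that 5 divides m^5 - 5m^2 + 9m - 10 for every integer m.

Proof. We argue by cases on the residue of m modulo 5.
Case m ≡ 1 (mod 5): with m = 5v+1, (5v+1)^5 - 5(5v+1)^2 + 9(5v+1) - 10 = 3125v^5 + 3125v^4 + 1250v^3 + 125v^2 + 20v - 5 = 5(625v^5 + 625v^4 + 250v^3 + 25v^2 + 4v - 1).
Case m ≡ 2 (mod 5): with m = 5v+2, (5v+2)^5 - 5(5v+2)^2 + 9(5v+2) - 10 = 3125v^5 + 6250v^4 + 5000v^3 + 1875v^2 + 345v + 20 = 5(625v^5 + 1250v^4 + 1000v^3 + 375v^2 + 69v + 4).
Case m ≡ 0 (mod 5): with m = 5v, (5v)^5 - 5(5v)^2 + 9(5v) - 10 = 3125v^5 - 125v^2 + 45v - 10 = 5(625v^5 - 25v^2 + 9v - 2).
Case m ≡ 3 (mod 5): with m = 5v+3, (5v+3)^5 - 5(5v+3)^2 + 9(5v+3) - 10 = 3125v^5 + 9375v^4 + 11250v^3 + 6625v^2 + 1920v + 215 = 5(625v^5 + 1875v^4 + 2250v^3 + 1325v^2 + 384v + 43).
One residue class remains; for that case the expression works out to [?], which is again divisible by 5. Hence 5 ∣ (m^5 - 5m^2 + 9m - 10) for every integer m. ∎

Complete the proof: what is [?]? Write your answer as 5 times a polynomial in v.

5(625v^5 + 2500v^4 + 4000v^3 + 3175v^2 + 1249v + 194)

The residues treated are {1, 2, 0, 3}, so the missing case is m ≡ 4 (mod 5); write m = 5v+4.
Then (5v+4)^5 - 5(5v+4)^2 + 9(5v+4) - 10 = 3125v^5 + 12500v^4 + 20000v^3 + 15875v^2 + 6245v + 970 = 5(625v^5 + 2500v^4 + 4000v^3 + 3175v^2 + 1249v + 194).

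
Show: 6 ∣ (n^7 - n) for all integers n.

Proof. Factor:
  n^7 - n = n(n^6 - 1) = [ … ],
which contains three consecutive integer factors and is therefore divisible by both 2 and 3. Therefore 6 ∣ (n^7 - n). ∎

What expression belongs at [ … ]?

n^6 - 1 = (n^2 - 1)(n^4 + n^2 + 1), and n^2 - 1 = (n-1)(n+1).
So n(n^6 - 1) = (n - 1)n(n + 1)(n^4 + n^2 + 1).

(n - 1)n(n + 1)(n^4 + n^2 + 1)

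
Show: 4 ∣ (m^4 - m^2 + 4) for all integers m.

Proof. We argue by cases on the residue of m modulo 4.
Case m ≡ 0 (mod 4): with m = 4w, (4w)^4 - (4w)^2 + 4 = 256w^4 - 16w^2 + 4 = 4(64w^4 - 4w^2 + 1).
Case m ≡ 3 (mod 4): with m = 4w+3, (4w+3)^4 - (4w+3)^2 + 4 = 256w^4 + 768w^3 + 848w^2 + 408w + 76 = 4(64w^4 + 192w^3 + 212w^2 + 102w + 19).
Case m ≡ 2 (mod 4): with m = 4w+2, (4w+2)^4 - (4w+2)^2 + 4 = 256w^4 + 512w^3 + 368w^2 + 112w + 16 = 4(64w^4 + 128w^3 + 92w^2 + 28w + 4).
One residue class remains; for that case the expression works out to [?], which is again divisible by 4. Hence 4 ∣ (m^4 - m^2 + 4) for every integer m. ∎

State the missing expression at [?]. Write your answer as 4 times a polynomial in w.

4(64w^4 + 64w^3 + 20w^2 + 2w + 1)

Only m ≡ 1 (mod 4) is unaccounted for. Put m = 4w+1:
(4w+1)^4 - (4w+1)^2 + 4 expands to 256w^4 + 256w^3 + 80w^2 + 8w + 4,
and factoring out 4 leaves 4(64w^4 + 64w^3 + 20w^2 + 2w + 1).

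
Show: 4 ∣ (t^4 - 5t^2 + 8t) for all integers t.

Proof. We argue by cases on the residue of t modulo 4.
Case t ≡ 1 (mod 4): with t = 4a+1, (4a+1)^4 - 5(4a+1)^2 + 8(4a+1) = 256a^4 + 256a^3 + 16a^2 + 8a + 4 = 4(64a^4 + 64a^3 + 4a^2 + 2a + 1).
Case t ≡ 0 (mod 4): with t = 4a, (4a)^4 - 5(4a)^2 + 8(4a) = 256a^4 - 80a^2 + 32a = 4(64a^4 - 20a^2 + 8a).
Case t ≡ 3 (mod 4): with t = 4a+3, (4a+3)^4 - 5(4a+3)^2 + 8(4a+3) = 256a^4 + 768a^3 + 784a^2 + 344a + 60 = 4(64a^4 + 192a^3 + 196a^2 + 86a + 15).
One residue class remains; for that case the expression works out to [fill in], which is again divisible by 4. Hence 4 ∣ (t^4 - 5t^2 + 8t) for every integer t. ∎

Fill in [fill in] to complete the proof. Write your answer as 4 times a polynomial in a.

4(64a^4 + 128a^3 + 76a^2 + 20a + 3)

The residues treated are {1, 0, 3}, so the missing case is t ≡ 2 (mod 4); write t = 4a+2.
Then (4a+2)^4 - 5(4a+2)^2 + 8(4a+2) = 256a^4 + 512a^3 + 304a^2 + 80a + 12 = 4(64a^4 + 128a^3 + 76a^2 + 20a + 3).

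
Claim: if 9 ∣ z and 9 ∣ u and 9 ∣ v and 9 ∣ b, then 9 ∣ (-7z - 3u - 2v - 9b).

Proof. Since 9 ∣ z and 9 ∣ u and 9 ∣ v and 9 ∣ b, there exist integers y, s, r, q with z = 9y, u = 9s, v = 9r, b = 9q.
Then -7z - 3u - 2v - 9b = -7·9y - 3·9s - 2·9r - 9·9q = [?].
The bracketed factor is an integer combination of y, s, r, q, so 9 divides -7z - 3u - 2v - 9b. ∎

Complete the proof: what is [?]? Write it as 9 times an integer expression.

9(-9q - 2r - 3s - 7y)

Each term has a factor of 9: -7·9y - 3·9s - 2·9r - 9·9q = 9·(-9q - 2r - 3s - 7y).
Since -9q - 2r - 3s - 7y is an integer, 9 ∣ (-7z - 3u - 2v - 9b).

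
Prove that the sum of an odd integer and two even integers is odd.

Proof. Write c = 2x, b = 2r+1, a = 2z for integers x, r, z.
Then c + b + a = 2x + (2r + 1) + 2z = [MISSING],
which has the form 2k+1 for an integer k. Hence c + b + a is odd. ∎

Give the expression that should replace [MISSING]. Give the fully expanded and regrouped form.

2x + (2r + 1) + 2z = 2r + 2x + 2z + 1
= 2(r + x + z) + 1.
Since r + x + z is an integer, the sum is of the form 2k+1 for an integer k.

2(r + x + z) + 1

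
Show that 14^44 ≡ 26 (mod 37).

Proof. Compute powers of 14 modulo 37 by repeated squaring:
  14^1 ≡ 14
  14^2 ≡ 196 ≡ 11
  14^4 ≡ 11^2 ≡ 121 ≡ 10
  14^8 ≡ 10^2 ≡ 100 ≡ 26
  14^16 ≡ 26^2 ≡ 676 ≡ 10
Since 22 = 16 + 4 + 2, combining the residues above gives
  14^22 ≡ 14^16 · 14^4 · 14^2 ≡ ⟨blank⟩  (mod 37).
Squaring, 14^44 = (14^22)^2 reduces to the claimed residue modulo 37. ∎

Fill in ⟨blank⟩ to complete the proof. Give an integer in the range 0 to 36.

14^16 · 14^4 · 14^2 ≡ 10 · 10 · 11 = 1100.
1100 mod 37 = 27, so 14^22 ≡ 27 (mod 37).

27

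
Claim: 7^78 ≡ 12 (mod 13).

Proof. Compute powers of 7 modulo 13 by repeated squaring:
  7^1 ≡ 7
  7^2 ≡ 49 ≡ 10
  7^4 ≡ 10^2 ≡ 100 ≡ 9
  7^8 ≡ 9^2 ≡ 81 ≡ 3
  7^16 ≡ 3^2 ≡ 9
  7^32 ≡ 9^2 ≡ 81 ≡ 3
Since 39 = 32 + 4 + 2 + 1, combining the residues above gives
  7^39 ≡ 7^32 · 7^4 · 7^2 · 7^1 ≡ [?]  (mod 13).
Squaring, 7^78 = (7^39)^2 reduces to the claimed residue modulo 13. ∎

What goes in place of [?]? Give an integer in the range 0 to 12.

5

7^32 · 7^4 · 7^2 · 7^1 ≡ 3 · 9 · 10 · 7 = 1890.
1890 mod 13 = 5, so 7^39 ≡ 5 (mod 13).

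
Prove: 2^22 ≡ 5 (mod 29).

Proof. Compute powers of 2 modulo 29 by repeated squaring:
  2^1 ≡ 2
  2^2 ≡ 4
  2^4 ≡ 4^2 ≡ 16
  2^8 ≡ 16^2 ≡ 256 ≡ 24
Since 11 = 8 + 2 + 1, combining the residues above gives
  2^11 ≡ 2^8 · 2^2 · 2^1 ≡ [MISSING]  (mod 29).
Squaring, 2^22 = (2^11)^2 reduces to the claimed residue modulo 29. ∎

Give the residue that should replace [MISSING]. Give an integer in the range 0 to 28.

18

Multiply the listed residues: 24 · 4 · 2 = 96 → 192.
Reducing modulo 29: 192 = 6·29 + 18, so 2^11 ≡ 18.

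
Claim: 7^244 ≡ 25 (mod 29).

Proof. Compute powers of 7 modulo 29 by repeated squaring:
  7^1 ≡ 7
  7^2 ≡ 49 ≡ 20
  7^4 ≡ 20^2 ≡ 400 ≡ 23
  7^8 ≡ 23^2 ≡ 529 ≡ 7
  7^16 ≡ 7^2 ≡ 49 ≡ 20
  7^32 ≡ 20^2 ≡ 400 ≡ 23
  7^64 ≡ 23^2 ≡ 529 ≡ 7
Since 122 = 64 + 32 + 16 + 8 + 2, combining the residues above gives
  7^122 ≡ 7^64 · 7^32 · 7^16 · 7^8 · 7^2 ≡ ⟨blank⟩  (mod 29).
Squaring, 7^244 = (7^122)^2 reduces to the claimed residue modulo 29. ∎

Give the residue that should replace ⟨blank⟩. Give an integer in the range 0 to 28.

24

7^64 · 7^32 · 7^16 · 7^8 · 7^2 ≡ 7 · 23 · 20 · 7 · 20 = 450800.
450800 mod 29 = 24, so 7^122 ≡ 24 (mod 29).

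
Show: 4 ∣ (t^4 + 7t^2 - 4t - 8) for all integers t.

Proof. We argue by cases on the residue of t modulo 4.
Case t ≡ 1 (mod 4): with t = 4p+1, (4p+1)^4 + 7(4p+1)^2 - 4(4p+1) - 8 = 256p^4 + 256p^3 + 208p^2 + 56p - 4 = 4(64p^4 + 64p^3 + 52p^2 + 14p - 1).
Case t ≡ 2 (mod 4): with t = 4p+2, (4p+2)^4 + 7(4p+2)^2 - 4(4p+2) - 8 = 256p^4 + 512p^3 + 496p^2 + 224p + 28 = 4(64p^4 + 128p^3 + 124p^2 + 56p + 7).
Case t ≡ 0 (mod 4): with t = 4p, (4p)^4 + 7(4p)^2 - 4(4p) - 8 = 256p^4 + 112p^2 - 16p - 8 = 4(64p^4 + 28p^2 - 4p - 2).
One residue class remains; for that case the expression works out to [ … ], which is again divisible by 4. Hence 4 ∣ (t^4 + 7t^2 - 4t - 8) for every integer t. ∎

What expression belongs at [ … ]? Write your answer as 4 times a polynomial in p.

4(64p^4 + 192p^3 + 244p^2 + 146p + 31)

Only t ≡ 3 (mod 4) is unaccounted for. Put t = 4p+3:
(4p+3)^4 + 7(4p+3)^2 - 4(4p+3) - 8 expands to 256p^4 + 768p^3 + 976p^2 + 584p + 124,
and factoring out 4 leaves 4(64p^4 + 192p^3 + 244p^2 + 146p + 31).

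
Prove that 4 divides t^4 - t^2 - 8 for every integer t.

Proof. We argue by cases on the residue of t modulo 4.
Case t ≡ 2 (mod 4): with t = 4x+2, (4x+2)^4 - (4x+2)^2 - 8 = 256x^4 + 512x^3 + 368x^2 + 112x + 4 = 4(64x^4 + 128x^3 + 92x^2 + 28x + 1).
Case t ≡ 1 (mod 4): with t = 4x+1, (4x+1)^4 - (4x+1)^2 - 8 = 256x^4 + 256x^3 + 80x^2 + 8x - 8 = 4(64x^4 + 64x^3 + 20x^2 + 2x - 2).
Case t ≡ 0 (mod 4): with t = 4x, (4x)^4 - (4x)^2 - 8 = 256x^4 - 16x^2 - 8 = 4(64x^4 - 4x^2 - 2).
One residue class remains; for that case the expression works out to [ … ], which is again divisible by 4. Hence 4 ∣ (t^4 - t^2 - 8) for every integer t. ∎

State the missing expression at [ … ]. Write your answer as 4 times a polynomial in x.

4(64x^4 + 192x^3 + 212x^2 + 102x + 16)

Only t ≡ 3 (mod 4) is unaccounted for. Put t = 4x+3:
(4x+3)^4 - (4x+3)^2 - 8 expands to 256x^4 + 768x^3 + 848x^2 + 408x + 64,
and factoring out 4 leaves 4(64x^4 + 192x^3 + 212x^2 + 102x + 16).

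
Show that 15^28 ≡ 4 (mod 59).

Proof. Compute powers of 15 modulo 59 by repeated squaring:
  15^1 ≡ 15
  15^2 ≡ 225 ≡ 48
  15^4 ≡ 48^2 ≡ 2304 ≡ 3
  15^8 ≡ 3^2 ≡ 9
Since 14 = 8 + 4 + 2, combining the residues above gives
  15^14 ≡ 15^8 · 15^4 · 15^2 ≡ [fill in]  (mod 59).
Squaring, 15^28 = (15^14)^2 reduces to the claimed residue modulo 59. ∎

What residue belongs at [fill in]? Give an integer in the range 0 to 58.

57

Multiply the listed residues: 9 · 3 · 48 = 27 → 1296.
Reducing modulo 59: 1296 = 21·59 + 57, so 15^14 ≡ 57.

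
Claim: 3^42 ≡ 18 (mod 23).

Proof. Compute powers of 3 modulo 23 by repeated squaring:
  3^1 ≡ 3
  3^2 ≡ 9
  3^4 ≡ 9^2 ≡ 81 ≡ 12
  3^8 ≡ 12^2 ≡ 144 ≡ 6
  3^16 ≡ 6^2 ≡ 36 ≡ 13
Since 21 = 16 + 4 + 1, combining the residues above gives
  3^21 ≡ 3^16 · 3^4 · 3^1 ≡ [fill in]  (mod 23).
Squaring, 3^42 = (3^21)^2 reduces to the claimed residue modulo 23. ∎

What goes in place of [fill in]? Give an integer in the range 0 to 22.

3^16 · 3^4 · 3^1 ≡ 13 · 12 · 3 = 468.
468 mod 23 = 8, so 3^21 ≡ 8 (mod 23).

8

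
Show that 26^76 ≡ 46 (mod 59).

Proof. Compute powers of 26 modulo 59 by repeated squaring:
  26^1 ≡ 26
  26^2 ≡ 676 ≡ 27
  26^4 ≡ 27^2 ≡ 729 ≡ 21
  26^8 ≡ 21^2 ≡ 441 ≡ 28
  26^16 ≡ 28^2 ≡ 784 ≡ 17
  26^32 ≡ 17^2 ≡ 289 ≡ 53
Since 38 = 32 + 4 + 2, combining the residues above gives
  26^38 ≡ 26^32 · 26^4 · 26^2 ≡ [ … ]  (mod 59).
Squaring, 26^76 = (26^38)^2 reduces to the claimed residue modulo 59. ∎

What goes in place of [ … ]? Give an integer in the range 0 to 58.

26^32 · 26^4 · 26^2 ≡ 53 · 21 · 27 = 30051.
30051 mod 59 = 20, so 26^38 ≡ 20 (mod 59).

20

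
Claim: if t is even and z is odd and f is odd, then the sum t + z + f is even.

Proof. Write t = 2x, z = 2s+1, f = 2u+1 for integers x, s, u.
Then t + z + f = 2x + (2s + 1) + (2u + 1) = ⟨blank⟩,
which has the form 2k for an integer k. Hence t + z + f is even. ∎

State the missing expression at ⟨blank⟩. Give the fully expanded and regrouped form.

2x + (2s + 1) + (2u + 1) = 2s + 2u + 2x + 2
= 2(s + u + x + 1).
Since s + u + x + 1 is an integer, the sum is of the form 2k for an integer k.

2(s + u + x + 1)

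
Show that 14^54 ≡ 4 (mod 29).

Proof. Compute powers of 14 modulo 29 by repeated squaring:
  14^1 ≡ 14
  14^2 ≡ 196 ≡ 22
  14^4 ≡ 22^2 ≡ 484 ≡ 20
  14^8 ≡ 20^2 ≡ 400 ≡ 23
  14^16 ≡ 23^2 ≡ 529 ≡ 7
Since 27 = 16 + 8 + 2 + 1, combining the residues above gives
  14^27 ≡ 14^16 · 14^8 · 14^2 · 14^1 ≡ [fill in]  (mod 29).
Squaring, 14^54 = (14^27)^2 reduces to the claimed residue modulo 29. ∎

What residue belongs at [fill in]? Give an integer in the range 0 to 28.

27

Multiply the listed residues: 7 · 23 · 22 · 14 = 161 → 3542 → 49588.
Reducing modulo 29: 49588 = 1709·29 + 27, so 14^27 ≡ 27.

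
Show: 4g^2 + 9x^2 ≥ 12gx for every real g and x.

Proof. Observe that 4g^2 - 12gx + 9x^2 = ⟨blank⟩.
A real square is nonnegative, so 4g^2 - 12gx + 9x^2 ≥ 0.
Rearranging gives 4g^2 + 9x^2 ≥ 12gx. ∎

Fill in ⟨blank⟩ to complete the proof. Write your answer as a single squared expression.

(2g - 3x)^2

The leading and trailing coefficients are 2^2 and 3^2, and 12 = 2·2·3, so the trinomial is (2g - 3x)^2.
Hence 4g^2 - 12gx + 9x^2 ≥ 0.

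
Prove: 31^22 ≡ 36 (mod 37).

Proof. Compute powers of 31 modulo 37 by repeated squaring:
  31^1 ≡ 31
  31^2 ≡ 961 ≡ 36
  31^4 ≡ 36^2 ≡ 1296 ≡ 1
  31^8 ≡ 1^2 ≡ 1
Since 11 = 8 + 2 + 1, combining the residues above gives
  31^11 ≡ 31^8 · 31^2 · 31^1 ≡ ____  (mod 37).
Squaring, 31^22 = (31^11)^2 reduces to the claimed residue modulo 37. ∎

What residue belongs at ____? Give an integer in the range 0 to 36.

6

31^8 · 31^2 · 31^1 ≡ 1 · 36 · 31 = 1116.
1116 mod 37 = 6, so 31^11 ≡ 6 (mod 37).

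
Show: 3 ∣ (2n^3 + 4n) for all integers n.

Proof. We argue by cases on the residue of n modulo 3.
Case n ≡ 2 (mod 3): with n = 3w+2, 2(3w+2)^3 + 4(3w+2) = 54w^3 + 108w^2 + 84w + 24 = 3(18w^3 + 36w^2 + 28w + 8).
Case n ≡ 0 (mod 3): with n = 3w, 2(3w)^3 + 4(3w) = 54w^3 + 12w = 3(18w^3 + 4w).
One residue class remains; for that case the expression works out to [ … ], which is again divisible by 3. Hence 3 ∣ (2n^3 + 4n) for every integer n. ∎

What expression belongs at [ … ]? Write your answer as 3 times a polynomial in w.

Only n ≡ 1 (mod 3) is unaccounted for. Put n = 3w+1:
2(3w+1)^3 + 4(3w+1) expands to 54w^3 + 54w^2 + 30w + 6,
and factoring out 3 leaves 3(18w^3 + 18w^2 + 10w + 2).

3(18w^3 + 18w^2 + 10w + 2)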